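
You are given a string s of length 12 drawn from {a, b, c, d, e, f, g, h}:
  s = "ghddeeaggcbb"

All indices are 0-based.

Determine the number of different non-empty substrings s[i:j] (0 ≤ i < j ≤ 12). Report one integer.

73

rank | idx | suffix
   0 |   6 | aggcbb
   1 |  11 | b
   2 |  10 | bb
   3 |   9 | cbb
   4 |   2 | ddeeaggcbb
   5 |   3 | deeaggcbb
   6 |   5 | eaggcbb
   7 |   4 | eeaggcbb
   8 |   8 | gcbb
   9 |   7 | ggcbb
  10 |   0 | ghddeeaggcbb
  11 |   1 | hddeeaggcbb

SA = [6, 11, 10, 9, 2, 3, 5, 4, 8, 7, 0, 1]
rank  pair      lcp
   1  s[6:],s[11:]  0  ''
   2  s[11:],s[10:]  1  'b'
   3  s[10:],s[9:]  0  ''
   4  s[9:],s[2:]  0  ''
   5  s[2:],s[3:]  1  'd'
   6  s[3:],s[5:]  0  ''
   7  s[5:],s[4:]  1  'e'
   8  s[4:],s[8:]  0  ''
   9  s[8:],s[7:]  1  'g'
  10  s[7:],s[0:]  1  'g'
  11  s[0:],s[1:]  0  ''

n(n+1)/2 = 12·13/2 = 78
Σ LCP = 0 + 0 + 1 + 0 + 0 + 1 + 0 + 1 + 0 + 1 + 1 + 0 = 5
distinct = 78 − 5 = 73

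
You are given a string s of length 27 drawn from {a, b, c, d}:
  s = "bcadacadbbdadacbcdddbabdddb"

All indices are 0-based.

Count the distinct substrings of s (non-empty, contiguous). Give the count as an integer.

335

rank | idx | suffix
   0 |  21 | abdddb
   1 |   4 | acadbbdadacbcdddbabdddb
   2 |  13 | acbcdddbabdddb
   3 |   2 | adacadbbdadacbcdddbabdddb
   4 |  11 | adacbcdddbabdddb
   5 |   6 | adbbdadacbcdddbabdddb
   6 |  26 | b
   7 |  20 | babdddb
   8 |   8 | bbdadacbcdddbabdddb
   9 |   0 | bcadacadbbdadacbcdddbabdddb
  10 |  15 | bcdddbabdddb
  11 |   9 | bdadacbcdddbabdddb
  12 |  22 | bdddb
  13 |   1 | cadacadbbdadacbcdddbabdddb
  14 |   5 | cadbbdadacbcdddbabdddb
  15 |  14 | cbcdddbabdddb
  16 |  16 | cdddbabdddb
  17 |   3 | dacadbbdadacbcdddbabdddb
  18 |  12 | dacbcdddbabdddb
  19 |  10 | dadacbcdddbabdddb
  20 |  25 | db
  21 |  19 | dbabdddb
  22 |   7 | dbbdadacbcdddbabdddb
  23 |  24 | ddb
  24 |  18 | ddbabdddb
  25 |  23 | dddb
  26 |  17 | dddbabdddb

SA = [21, 4, 13, 2, 11, 6, 26, 20, 8, 0, 15, 9, 22, 1, 5, 14, 16, 3, 12, 10, 25, 19, 7, 24, 18, 23, 17]
rank  pair      lcp
   1  s[21:],s[4:]  1  'a'
   2  s[4:],s[13:]  2  'ac'
   3  s[13:],s[2:]  1  'a'
   4  s[2:],s[11:]  4  'adac'
   5  s[11:],s[6:]  2  'ad'
   6  s[6:],s[26:]  0  ''
   7  s[26:],s[20:]  1  'b'
   8  s[20:],s[8:]  1  'b'
   9  s[8:],s[0:]  1  'b'
  10  s[0:],s[15:]  2  'bc'
  11  s[15:],s[9:]  1  'b'
  12  s[9:],s[22:]  2  'bd'
  13  s[22:],s[1:]  0  ''
  14  s[1:],s[5:]  3  'cad'
  15  s[5:],s[14:]  1  'c'
  16  s[14:],s[16:]  1  'c'
  17  s[16:],s[3:]  0  ''
  18  s[3:],s[12:]  3  'dac'
  19  s[12:],s[10:]  2  'da'
  20  s[10:],s[25:]  1  'd'
  21  s[25:],s[19:]  2  'db'
  22  s[19:],s[7:]  2  'db'
  23  s[7:],s[24:]  1  'd'
  24  s[24:],s[18:]  3  'ddb'
  25  s[18:],s[23:]  2  'dd'
  26  s[23:],s[17:]  4  'dddb'

n(n+1)/2 = 27·28/2 = 378
Σ LCP = 0 + 1 + 2 + 1 + 4 + 2 + 0 + 1 + 1 + 1 + 2 + 1 + 2 + 0 + 3 + 1 + 1 + 0 + 3 + 2 + 1 + 2 + 2 + 1 + 3 + 2 + 4 = 43
distinct = 378 − 43 = 335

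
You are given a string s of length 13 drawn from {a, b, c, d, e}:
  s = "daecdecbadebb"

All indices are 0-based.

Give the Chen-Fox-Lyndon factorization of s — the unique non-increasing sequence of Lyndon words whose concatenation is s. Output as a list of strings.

["d", "aecdecb", "adebb"]

emit factor 1: 'd' (i=0, period=1)
emit factor 2: 'aecdecb' (i=1, period=7)
emit factor 3: 'adebb' (i=8, period=5)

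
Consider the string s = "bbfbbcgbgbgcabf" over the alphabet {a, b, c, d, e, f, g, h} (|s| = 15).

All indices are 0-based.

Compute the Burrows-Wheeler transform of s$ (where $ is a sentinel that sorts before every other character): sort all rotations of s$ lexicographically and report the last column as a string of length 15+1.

rank  rotation          last
    0  $bbfbbcgbgbgcabf  f
    1  abf$bbfbbcgbgbgc  c
    2  bbcgbgbgcabf$bbf  f
    3  bbfbbcgbgbgcabf$  $
    4  bcgbgbgcabf$bbfb  b
    5  bf$bbfbbcgbgbgca  a
    6  bfbbcgbgbgcabf$b  b
    7  bgbgcabf$bbfbbcg  g
    8  bgcabf$bbfbbcgbg  g
    9  cabf$bbfbbcgbgbg  g
   10  cgbgbgcabf$bbfbb  b
   11  f$bbfbbcgbgbgcab  b
   12  fbbcgbgbgcabf$bb  b
   13  gbgbgcabf$bbfbbc  c
   14  gbgcabf$bbfbbcgb  b
   15  gcabf$bbfbbcgbgb  b

fcf$babgggbbbcbb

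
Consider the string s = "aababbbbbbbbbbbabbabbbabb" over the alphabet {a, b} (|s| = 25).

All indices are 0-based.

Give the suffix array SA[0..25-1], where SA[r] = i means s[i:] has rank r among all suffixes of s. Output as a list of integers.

rank | idx | suffix
   0 |   0 | aababbbbbbbbbbbabbabbbabb
   1 |   1 | ababbbbbbbbbbbabbabbbabb
   2 |  22 | abb
   3 |  15 | abbabbbabb
   4 |  18 | abbbabb
   5 |   3 | abbbbbbbbbbbabbabbbabb
   6 |  24 | b
   7 |  21 | babb
   8 |  14 | babbabbbabb
   9 |  17 | babbbabb
  10 |   2 | babbbbbbbbbbbabbabbbabb
  11 |  23 | bb
  12 |  20 | bbabb
  13 |  13 | bbabbabbbabb
  14 |  16 | bbabbbabb
  15 |  19 | bbbabb
  16 |  12 | bbbabbabbbabb
  17 |  11 | bbbbabbabbbabb
  18 |  10 | bbbbbabbabbbabb
  19 |   9 | bbbbbbabbabbbabb
  20 |   8 | bbbbbbbabbabbbabb
  21 |   7 | bbbbbbbbabbabbbabb
  22 |   6 | bbbbbbbbbabbabbbabb
  23 |   5 | bbbbbbbbbbabbabbbabb
  24 |   4 | bbbbbbbbbbbabbabbbabb

[0, 1, 22, 15, 18, 3, 24, 21, 14, 17, 2, 23, 20, 13, 16, 19, 12, 11, 10, 9, 8, 7, 6, 5, 4]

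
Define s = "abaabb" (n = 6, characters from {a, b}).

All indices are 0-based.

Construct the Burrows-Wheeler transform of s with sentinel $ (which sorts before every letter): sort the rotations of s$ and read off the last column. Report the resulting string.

rank  rotation last
    0  $abaabb  b
    1  aabb$ab  b
    2  abaabb$  $
    3  abb$aba  a
    4  b$abaab  b
    5  baabb$a  a
    6  bb$abaa  a

bb$abaa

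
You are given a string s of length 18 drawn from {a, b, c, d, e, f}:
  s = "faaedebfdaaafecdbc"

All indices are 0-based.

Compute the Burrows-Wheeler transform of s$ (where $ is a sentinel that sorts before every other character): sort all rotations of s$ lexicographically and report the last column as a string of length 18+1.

cdfaaadebefcedfa$ba

rank  rotation             last
    0  $faaedebfdaaafecdbc  c
    1  aaafecdbc$faaedebfd  d
    2  aaedebfdaaafecdbc$f  f
    3  aafecdbc$faaedebfda  a
    4  aedebfdaaafecdbc$fa  a
    5  afecdbc$faaedebfdaa  a
    6  bc$faaedebfdaaafecd  d
    7  bfdaaafecdbc$faaede  e
    8  c$faaedebfdaaafecdb  b
    9  cdbc$faaedebfdaaafe  e
   10  daaafecdbc$faaedebf  f
   11  dbc$faaedebfdaaafec  c
   12  debfdaaafecdbc$faae  e
   13  ebfdaaafecdbc$faaed  d
   14  ecdbc$faaedebfdaaaf  f
   15  edebfdaaafecdbc$faa  a
   16  faaedebfdaaafecdbc$  $
   17  fdaaafecdbc$faaedeb  b
   18  fecdbc$faaedebfdaaa  a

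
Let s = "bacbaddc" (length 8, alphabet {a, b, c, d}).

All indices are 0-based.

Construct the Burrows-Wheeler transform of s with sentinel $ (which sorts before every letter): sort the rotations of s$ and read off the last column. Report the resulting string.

rank  rotation   last
    0  $bacbaddc  c
    1  acbaddc$b  b
    2  addc$bacb  b
    3  bacbaddc$  $
    4  baddc$bac  c
    5  c$bacbadd  d
    6  cbaddc$ba  a
    7  dc$bacbad  d
    8  ddc$bacba  a

cbb$cdada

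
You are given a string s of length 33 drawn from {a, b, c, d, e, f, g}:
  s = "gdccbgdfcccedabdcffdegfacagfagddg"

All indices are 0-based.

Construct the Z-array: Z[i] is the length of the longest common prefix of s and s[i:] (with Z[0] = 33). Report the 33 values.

[33, 0, 0, 0, 0, 2, 0, 0, 0, 0, 0, 0, 0, 0, 0, 0, 0, 0, 0, 0, 0, 1, 0, 0, 0, 0, 1, 0, 0, 2, 0, 0, 1]

Z[0]=33
i=1: fresh scan; Z[1]=0
i=2: fresh scan; Z[2]=0
i=3: fresh scan; Z[3]=0
i=4: fresh scan; Z[4]=0
i=5: fresh scan; Z[5]=2 extend→box=[5,7)
i=6: min(r-i=1, Z[1]=0)=0; Z[6]=0
i=7: fresh scan; Z[7]=0
i=8: fresh scan; Z[8]=0
i=9: fresh scan; Z[9]=0
i=10: fresh scan; Z[10]=0
i=11: fresh scan; Z[11]=0
i=12: fresh scan; Z[12]=0
i=13: fresh scan; Z[13]=0
i=14: fresh scan; Z[14]=0
i=15: fresh scan; Z[15]=0
i=16: fresh scan; Z[16]=0
i=17: fresh scan; Z[17]=0
i=18: fresh scan; Z[18]=0
i=19: fresh scan; Z[19]=0
i=20: fresh scan; Z[20]=0
i=21: fresh scan; Z[21]=1 extend→box=[21,22)
i=22: fresh scan; Z[22]=0
i=23: fresh scan; Z[23]=0
i=24: fresh scan; Z[24]=0
i=25: fresh scan; Z[25]=0
i=26: fresh scan; Z[26]=1 extend→box=[26,27)
i=27: fresh scan; Z[27]=0
i=28: fresh scan; Z[28]=0
i=29: fresh scan; Z[29]=2 extend→box=[29,31)
i=30: min(r-i=1, Z[1]=0)=0; Z[30]=0
i=31: fresh scan; Z[31]=0
i=32: fresh scan; Z[32]=1 extend→box=[32,33)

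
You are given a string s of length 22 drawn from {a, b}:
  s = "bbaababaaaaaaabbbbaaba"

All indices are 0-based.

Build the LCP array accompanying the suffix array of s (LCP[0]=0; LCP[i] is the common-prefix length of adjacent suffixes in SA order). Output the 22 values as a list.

[0, 1, 6, 5, 4, 3, 2, 4, 3, 1, 3, 3, 2, 0, 2, 3, 5, 2, 1, 6, 2, 3]

rank→(start, suffix):
  0 → (21, 'a')
  1 → (7, 'aaaaaaabbbbaaba')
  2 → (8, 'aaaaaabbbbaaba')
  3 → (9, 'aaaaabbbbaaba')
  4 → (10, 'aaaabbbbaaba')
  5 → (11, 'aaabbbbaaba')
  6 → (18, 'aaba')
  7 → (2, 'aababaaaaaaabbbbaaba')
  8 → (12, 'aabbbbaaba')
  9 → (19, 'aba')
  10 → (5, 'abaaaaaaabbbbaaba')
  11 → (3, 'ababaaaaaaabbbbaaba')
  12 → (13, 'abbbbaaba')
  13 → (20, 'ba')
  14 → (6, 'baaaaaaabbbbaaba')
  15 → (17, 'baaba')
  16 → (1, 'baababaaaaaaabbbbaaba')
  17 → (4, 'babaaaaaaabbbbaaba')
  18 → (16, 'bbaaba')
  19 → (0, 'bbaababaaaaaaabbbbaaba')
  20 → (15, 'bbbaaba')
  21 → (14, 'bbbbaaba')

SA = [21, 7, 8, 9, 10, 11, 18, 2, 12, 19, 5, 3, 13, 20, 6, 17, 1, 4, 16, 0, 15, 14]
i: (SA[i-1],SA[i]) lcp shared
  1: (21,7) 1 'a'
  2: (7,8) 6 'aaaaaa'
  3: (8,9) 5 'aaaaa'
  4: (9,10) 4 'aaaa'
  5: (10,11) 3 'aaa'
  6: (11,18) 2 'aa'
  7: (18,2) 4 'aaba'
  8: (2,12) 3 'aab'
  9: (12,19) 1 'a'
  10: (19,5) 3 'aba'
  11: (5,3) 3 'aba'
  12: (3,13) 2 'ab'
  13: (13,20) 0 ''
  14: (20,6) 2 'ba'
  15: (6,17) 3 'baa'
  16: (17,1) 5 'baaba'
  17: (1,4) 2 'ba'
  18: (4,16) 1 'b'
  19: (16,0) 6 'bbaaba'
  20: (0,15) 2 'bb'
  21: (15,14) 3 'bbb'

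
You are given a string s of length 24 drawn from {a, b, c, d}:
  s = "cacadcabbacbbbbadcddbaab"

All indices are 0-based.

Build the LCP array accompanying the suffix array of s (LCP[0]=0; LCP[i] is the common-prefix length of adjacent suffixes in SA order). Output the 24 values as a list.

[0, 1, 2, 1, 2, 1, 3, 0, 1, 2, 2, 1, 3, 2, 3, 0, 2, 2, 1, 1, 0, 1, 2, 1]

sorted suffixes:
  #0 SA[0]=21  'aab'
  #1 SA[1]=22  'ab'
  #2 SA[2]=6  'abbacbbbbadcddbaab'
  #3 SA[3]=1  'acadcabbacbbbbadcddbaab'
  #4 SA[4]=9  'acbbbbadcddbaab'
  #5 SA[5]=3  'adcabbacbbbbadcddbaab'
  #6 SA[6]=15  'adcddbaab'
  #7 SA[7]=23  'b'
  #8 SA[8]=20  'baab'
  #9 SA[9]=8  'bacbbbbadcddbaab'
  #10 SA[10]=14  'badcddbaab'
  #11 SA[11]=7  'bbacbbbbadcddbaab'
  #12 SA[12]=13  'bbadcddbaab'
  #13 SA[13]=12  'bbbadcddbaab'
  #14 SA[14]=11  'bbbbadcddbaab'
  #15 SA[15]=5  'cabbacbbbbadcddbaab'
  #16 SA[16]=0  'cacadcabbacbbbbadcddbaab'
  #17 SA[17]=2  'cadcabbacbbbbadcddbaab'
  #18 SA[18]=10  'cbbbbadcddbaab'
  #19 SA[19]=17  'cddbaab'
  #20 SA[20]=19  'dbaab'
  #21 SA[21]=4  'dcabbacbbbbadcddbaab'
  #22 SA[22]=16  'dcddbaab'
  #23 SA[23]=18  'ddbaab'

SA = [21, 22, 6, 1, 9, 3, 15, 23, 20, 8, 14, 7, 13, 12, 11, 5, 0, 2, 10, 17, 19, 4, 16, 18]
[i] adj suffixes → lcp
  [1] 21/22 → 1 ('a')
  [2] 22/6 → 2 ('ab')
  [3] 6/1 → 1 ('a')
  [4] 1/9 → 2 ('ac')
  [5] 9/3 → 1 ('a')
  [6] 3/15 → 3 ('adc')
  [7] 15/23 → 0 ('')
  [8] 23/20 → 1 ('b')
  [9] 20/8 → 2 ('ba')
  [10] 8/14 → 2 ('ba')
  [11] 14/7 → 1 ('b')
  [12] 7/13 → 3 ('bba')
  [13] 13/12 → 2 ('bb')
  [14] 12/11 → 3 ('bbb')
  [15] 11/5 → 0 ('')
  [16] 5/0 → 2 ('ca')
  [17] 0/2 → 2 ('ca')
  [18] 2/10 → 1 ('c')
  [19] 10/17 → 1 ('c')
  [20] 17/19 → 0 ('')
  [21] 19/4 → 1 ('d')
  [22] 4/16 → 2 ('dc')
  [23] 16/18 → 1 ('d')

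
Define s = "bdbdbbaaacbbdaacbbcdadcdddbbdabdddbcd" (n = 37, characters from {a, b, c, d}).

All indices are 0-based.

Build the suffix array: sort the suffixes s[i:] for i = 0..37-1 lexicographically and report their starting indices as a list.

rank | idx | suffix
   0 |   6 | aaacbbdaacbbcdadcdddbbdabdddbcd
   1 |  13 | aacbbcdadcdddbbdabdddbcd
   2 |   7 | aacbbdaacbbcdadcdddbbdabdddbcd
   3 |  29 | abdddbcd
   4 |  14 | acbbcdadcdddbbdabdddbcd
   5 |   8 | acbbdaacbbcdadcdddbbdabdddbcd
   6 |  20 | adcdddbbdabdddbcd
   7 |   5 | baaacbbdaacbbcdadcdddbbdabdddbcd
   8 |   4 | bbaaacbbdaacbbcdadcdddbbdabdddbcd
   9 |  16 | bbcdadcdddbbdabdddbcd
  10 |  10 | bbdaacbbcdadcdddbbdabdddbcd
  11 |  26 | bbdabdddbcd
  12 |  34 | bcd
  13 |  17 | bcdadcdddbbdabdddbcd
  14 |  11 | bdaacbbcdadcdddbbdabdddbcd
  15 |  27 | bdabdddbcd
  16 |   2 | bdbbaaacbbdaacbbcdadcdddbbdabdddbcd
  17 |   0 | bdbdbbaaacbbdaacbbcdadcdddbbdabdddbcd
  18 |  30 | bdddbcd
  19 |  15 | cbbcdadcdddbbdabdddbcd
  20 |   9 | cbbdaacbbcdadcdddbbdabdddbcd
  21 |  35 | cd
  22 |  18 | cdadcdddbbdabdddbcd
  23 |  22 | cdddbbdabdddbcd
  24 |  36 | d
  25 |  12 | daacbbcdadcdddbbdabdddbcd
  26 |  28 | dabdddbcd
  27 |  19 | dadcdddbbdabdddbcd
  28 |   3 | dbbaaacbbdaacbbcdadcdddbbdabdddbcd
  29 |  25 | dbbdabdddbcd
  30 |  33 | dbcd
  31 |   1 | dbdbbaaacbbdaacbbcdadcdddbbdabdddbcd
  32 |  21 | dcdddbbdabdddbcd
  33 |  24 | ddbbdabdddbcd
  34 |  32 | ddbcd
  35 |  23 | dddbbdabdddbcd
  36 |  31 | dddbcd

[6, 13, 7, 29, 14, 8, 20, 5, 4, 16, 10, 26, 34, 17, 11, 27, 2, 0, 30, 15, 9, 35, 18, 22, 36, 12, 28, 19, 3, 25, 33, 1, 21, 24, 32, 23, 31]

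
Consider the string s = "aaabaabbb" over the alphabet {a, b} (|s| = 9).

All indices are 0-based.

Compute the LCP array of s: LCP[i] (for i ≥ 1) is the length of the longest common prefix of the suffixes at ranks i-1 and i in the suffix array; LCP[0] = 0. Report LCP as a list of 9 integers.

[0, 2, 3, 1, 2, 0, 1, 1, 2]

sorted suffixes:
  #0 SA[0]=0  'aaabaabbb'
  #1 SA[1]=1  'aabaabbb'
  #2 SA[2]=4  'aabbb'
  #3 SA[3]=2  'abaabbb'
  #4 SA[4]=5  'abbb'
  #5 SA[5]=8  'b'
  #6 SA[6]=3  'baabbb'
  #7 SA[7]=7  'bb'
  #8 SA[8]=6  'bbb'

SA = [0, 1, 4, 2, 5, 8, 3, 7, 6]
i: (SA[i-1],SA[i]) lcp shared
  1: (0,1) 2 'aa'
  2: (1,4) 3 'aab'
  3: (4,2) 1 'a'
  4: (2,5) 2 'ab'
  5: (5,8) 0 ''
  6: (8,3) 1 'b'
  7: (3,7) 1 'b'
  8: (7,6) 2 'bb'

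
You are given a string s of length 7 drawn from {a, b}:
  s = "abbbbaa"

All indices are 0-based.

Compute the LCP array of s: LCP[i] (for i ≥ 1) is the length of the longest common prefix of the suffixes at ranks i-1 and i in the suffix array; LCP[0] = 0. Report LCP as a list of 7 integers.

rank→(start, suffix):
  0 → (6, 'a')
  1 → (5, 'aa')
  2 → (0, 'abbbbaa')
  3 → (4, 'baa')
  4 → (3, 'bbaa')
  5 → (2, 'bbbaa')
  6 → (1, 'bbbbaa')

SA = [6, 5, 0, 4, 3, 2, 1]
[i] adj suffixes → lcp
  [1] 6/5 → 1 ('a')
  [2] 5/0 → 1 ('a')
  [3] 0/4 → 0 ('')
  [4] 4/3 → 1 ('b')
  [5] 3/2 → 2 ('bb')
  [6] 2/1 → 3 ('bbb')

[0, 1, 1, 0, 1, 2, 3]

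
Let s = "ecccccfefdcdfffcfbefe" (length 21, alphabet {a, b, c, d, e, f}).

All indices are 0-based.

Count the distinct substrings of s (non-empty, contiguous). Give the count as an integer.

sorted suffixes:
  #0 SA[0]=17  'befe'
  #1 SA[1]=1  'cccccfefdcdfffcfbefe'
  #2 SA[2]=2  'ccccfefdcdfffcfbefe'
  #3 SA[3]=3  'cccfefdcdfffcfbefe'
  #4 SA[4]=4  'ccfefdcdfffcfbefe'
  #5 SA[5]=10  'cdfffcfbefe'
  #6 SA[6]=15  'cfbefe'
  #7 SA[7]=5  'cfefdcdfffcfbefe'
  #8 SA[8]=9  'dcdfffcfbefe'
  #9 SA[9]=11  'dfffcfbefe'
  #10 SA[10]=20  'e'
  #11 SA[11]=0  'ecccccfefdcdfffcfbefe'
  #12 SA[12]=7  'efdcdfffcfbefe'
  #13 SA[13]=18  'efe'
  #14 SA[14]=16  'fbefe'
  #15 SA[15]=14  'fcfbefe'
  #16 SA[16]=8  'fdcdfffcfbefe'
  #17 SA[17]=19  'fe'
  #18 SA[18]=6  'fefdcdfffcfbefe'
  #19 SA[19]=13  'ffcfbefe'
  #20 SA[20]=12  'fffcfbefe'

SA = [17, 1, 2, 3, 4, 10, 15, 5, 9, 11, 20, 0, 7, 18, 16, 14, 8, 19, 6, 13, 12]
rank  pair      lcp
   1  s[17:],s[1:]  0  ''
   2  s[1:],s[2:]  4  'cccc'
   3  s[2:],s[3:]  3  'ccc'
   4  s[3:],s[4:]  2  'cc'
   5  s[4:],s[10:]  1  'c'
   6  s[10:],s[15:]  1  'c'
   7  s[15:],s[5:]  2  'cf'
   8  s[5:],s[9:]  0  ''
   9  s[9:],s[11:]  1  'd'
  10  s[11:],s[20:]  0  ''
  11  s[20:],s[0:]  1  'e'
  12  s[0:],s[7:]  1  'e'
  13  s[7:],s[18:]  2  'ef'
  14  s[18:],s[16:]  0  ''
  15  s[16:],s[14:]  1  'f'
  16  s[14:],s[8:]  1  'f'
  17  s[8:],s[19:]  1  'f'
  18  s[19:],s[6:]  2  'fe'
  19  s[6:],s[13:]  1  'f'
  20  s[13:],s[12:]  2  'ff'

n(n+1)/2 = 21·22/2 = 231
Σ LCP = 0 + 0 + 4 + 3 + 2 + 1 + 1 + 2 + 0 + 1 + 0 + 1 + 1 + 2 + 0 + 1 + 1 + 1 + 2 + 1 + 2 = 26
distinct = 231 − 26 = 205

205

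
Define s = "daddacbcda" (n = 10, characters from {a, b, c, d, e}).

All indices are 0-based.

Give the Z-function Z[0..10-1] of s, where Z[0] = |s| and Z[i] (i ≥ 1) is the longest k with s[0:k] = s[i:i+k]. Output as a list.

Z[0]=10
i=1: outside box; Z[1]=0
i=2: outside box; Z[2]=1 extend→box=[2,3)
i=3: outside box; Z[3]=2 extend→box=[3,5)
i=4: min(r-i=1, Z[1]=0)=0; Z[4]=0
i=5: outside box; Z[5]=0
i=6: outside box; Z[6]=0
i=7: outside box; Z[7]=0
i=8: outside box; Z[8]=2 extend→box=[8,10)
i=9: min(r-i=1, Z[1]=0)=0; Z[9]=0

[10, 0, 1, 2, 0, 0, 0, 0, 2, 0]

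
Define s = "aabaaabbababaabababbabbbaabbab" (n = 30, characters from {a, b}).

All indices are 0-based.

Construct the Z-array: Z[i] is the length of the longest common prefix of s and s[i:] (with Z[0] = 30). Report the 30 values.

[30, 1, 0, 2, 3, 1, 0, 0, 1, 0, 1, 0, 4, 1, 0, 1, 0, 1, 0, 0, 1, 0, 0, 0, 3, 1, 0, 0, 1, 0]

Z[0]=30
i=1: outside box; Z[1]=1 scan→box=[1,2)
i=2: outside box; Z[2]=0
i=3: outside box; Z[3]=2 scan→box=[3,5)
i=4: min(r-i=1, Z[1]=1)=1; Z[4]=3 scan→box=[4,7)
i=5: min(r-i=2, Z[1]=1)=1; Z[5]=1
i=6: min(r-i=1, Z[2]=0)=0; Z[6]=0
i=7: outside box; Z[7]=0
i=8: outside box; Z[8]=1 scan→box=[8,9)
i=9: outside box; Z[9]=0
i=10: outside box; Z[10]=1 scan→box=[10,11)
i=11: outside box; Z[11]=0
i=12: outside box; Z[12]=4 scan→box=[12,16)
i=13: min(r-i=3, Z[1]=1)=1; Z[13]=1
i=14: min(r-i=2, Z[2]=0)=0; Z[14]=0
i=15: min(r-i=1, Z[3]=2)=1; Z[15]=1
i=16: outside box; Z[16]=0
i=17: outside box; Z[17]=1 scan→box=[17,18)
i=18: outside box; Z[18]=0
i=19: outside box; Z[19]=0
i=20: outside box; Z[20]=1 scan→box=[20,21)
i=21: outside box; Z[21]=0
i=22: outside box; Z[22]=0
i=23: outside box; Z[23]=0
i=24: outside box; Z[24]=3 scan→box=[24,27)
i=25: min(r-i=2, Z[1]=1)=1; Z[25]=1
i=26: min(r-i=1, Z[2]=0)=0; Z[26]=0
i=27: outside box; Z[27]=0
i=28: outside box; Z[28]=1 scan→box=[28,29)
i=29: outside box; Z[29]=0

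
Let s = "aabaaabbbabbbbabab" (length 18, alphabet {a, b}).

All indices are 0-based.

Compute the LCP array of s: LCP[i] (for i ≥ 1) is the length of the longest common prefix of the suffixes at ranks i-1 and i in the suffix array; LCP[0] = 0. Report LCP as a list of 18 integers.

[0, 2, 3, 1, 2, 3, 2, 4, 0, 1, 2, 3, 3, 1, 4, 2, 5, 3]

rank | idx | suffix
   0 |   3 | aaabbbabbbbabab
   1 |   0 | aabaaabbbabbbbabab
   2 |   4 | aabbbabbbbabab
   3 |  16 | ab
   4 |   1 | abaaabbbabbbbabab
   5 |  14 | abab
   6 |   5 | abbbabbbbabab
   7 |   9 | abbbbabab
   8 |  17 | b
   9 |   2 | baaabbbabbbbabab
  10 |  15 | bab
  11 |  13 | babab
  12 |   8 | babbbbabab
  13 |  12 | bbabab
  14 |   7 | bbabbbbabab
  15 |  11 | bbbabab
  16 |   6 | bbbabbbbabab
  17 |  10 | bbbbabab

SA = [3, 0, 4, 16, 1, 14, 5, 9, 17, 2, 15, 13, 8, 12, 7, 11, 6, 10]
i: (SA[i-1],SA[i]) lcp shared
  1: (3,0) 2 'aa'
  2: (0,4) 3 'aab'
  3: (4,16) 1 'a'
  4: (16,1) 2 'ab'
  5: (1,14) 3 'aba'
  6: (14,5) 2 'ab'
  7: (5,9) 4 'abbb'
  8: (9,17) 0 ''
  9: (17,2) 1 'b'
  10: (2,15) 2 'ba'
  11: (15,13) 3 'bab'
  12: (13,8) 3 'bab'
  13: (8,12) 1 'b'
  14: (12,7) 4 'bbab'
  15: (7,11) 2 'bb'
  16: (11,6) 5 'bbbab'
  17: (6,10) 3 'bbb'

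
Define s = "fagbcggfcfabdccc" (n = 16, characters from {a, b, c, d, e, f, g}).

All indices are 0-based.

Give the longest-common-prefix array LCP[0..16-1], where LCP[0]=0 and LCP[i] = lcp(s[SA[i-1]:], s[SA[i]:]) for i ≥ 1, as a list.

rank | idx | suffix
   0 |  10 | abdccc
   1 |   1 | agbcggfcfabdccc
   2 |   3 | bcggfcfabdccc
   3 |  11 | bdccc
   4 |  15 | c
   5 |  14 | cc
   6 |  13 | ccc
   7 |   8 | cfabdccc
   8 |   4 | cggfcfabdccc
   9 |  12 | dccc
  10 |   9 | fabdccc
  11 |   0 | fagbcggfcfabdccc
  12 |   7 | fcfabdccc
  13 |   2 | gbcggfcfabdccc
  14 |   6 | gfcfabdccc
  15 |   5 | ggfcfabdccc

SA = [10, 1, 3, 11, 15, 14, 13, 8, 4, 12, 9, 0, 7, 2, 6, 5]
[i] adj suffixes → lcp
  [1] 10/1 → 1 ('a')
  [2] 1/3 → 0 ('')
  [3] 3/11 → 1 ('b')
  [4] 11/15 → 0 ('')
  [5] 15/14 → 1 ('c')
  [6] 14/13 → 2 ('cc')
  [7] 13/8 → 1 ('c')
  [8] 8/4 → 1 ('c')
  [9] 4/12 → 0 ('')
  [10] 12/9 → 0 ('')
  [11] 9/0 → 2 ('fa')
  [12] 0/7 → 1 ('f')
  [13] 7/2 → 0 ('')
  [14] 2/6 → 1 ('g')
  [15] 6/5 → 1 ('g')

[0, 1, 0, 1, 0, 1, 2, 1, 1, 0, 0, 2, 1, 0, 1, 1]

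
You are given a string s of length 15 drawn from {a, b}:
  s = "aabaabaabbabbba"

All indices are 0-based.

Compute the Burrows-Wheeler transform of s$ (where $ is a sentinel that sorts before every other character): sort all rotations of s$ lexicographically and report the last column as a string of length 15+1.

rank  rotation          last
    0  $aabaabaabbabbba  a
    1  a$aabaabaabbabbb  b
    2  aabaabaabbabbba$  $
    3  aabaabbabbba$aab  b
    4  aabbabbba$aabaab  b
    5  abaabaabbabbba$a  a
    6  abaabbabbba$aaba  a
    7  abbabbba$aabaaba  a
    8  abbba$aabaabaabb  b
    9  ba$aabaabaabbabb  b
   10  baabaabbabbba$aa  a
   11  baabbabbba$aabaa  a
   12  babbba$aabaabaab  b
   13  bba$aabaabaabbab  b
   14  bbabbba$aabaabaa  a
   15  bbba$aabaabaabba  a

ab$bbaaabbaabbaa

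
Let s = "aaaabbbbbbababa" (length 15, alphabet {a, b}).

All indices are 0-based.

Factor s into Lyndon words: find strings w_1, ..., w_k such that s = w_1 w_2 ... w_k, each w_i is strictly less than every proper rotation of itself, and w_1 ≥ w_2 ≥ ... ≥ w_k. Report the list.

["aaaabbbbbbabab", "a"]

emit factor 1: 'aaaabbbbbbabab' (i=0, period=14)
emit factor 2: 'a' (i=14, period=1)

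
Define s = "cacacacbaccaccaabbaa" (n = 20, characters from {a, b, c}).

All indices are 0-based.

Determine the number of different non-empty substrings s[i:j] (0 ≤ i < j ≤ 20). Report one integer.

rank | idx | suffix
   0 |  19 | a
   1 |  18 | aa
   2 |  14 | aabbaa
   3 |  15 | abbaa
   4 |   1 | acacacbaccaccaabbaa
   5 |   3 | acacbaccaccaabbaa
   6 |   5 | acbaccaccaabbaa
   7 |  11 | accaabbaa
   8 |   8 | accaccaabbaa
   9 |  17 | baa
  10 |   7 | baccaccaabbaa
  11 |  16 | bbaa
  12 |  13 | caabbaa
  13 |   0 | cacacacbaccaccaabbaa
  14 |   2 | cacacbaccaccaabbaa
  15 |   4 | cacbaccaccaabbaa
  16 |  10 | caccaabbaa
  17 |   6 | cbaccaccaabbaa
  18 |  12 | ccaabbaa
  19 |   9 | ccaccaabbaa

SA = [19, 18, 14, 15, 1, 3, 5, 11, 8, 17, 7, 16, 13, 0, 2, 4, 10, 6, 12, 9]
rank  pair      lcp
   1  s[19:],s[18:]  1  'a'
   2  s[18:],s[14:]  2  'aa'
   3  s[14:],s[15:]  1  'a'
   4  s[15:],s[1:]  1  'a'
   5  s[1:],s[3:]  4  'acac'
   6  s[3:],s[5:]  2  'ac'
   7  s[5:],s[11:]  2  'ac'
   8  s[11:],s[8:]  4  'acca'
   9  s[8:],s[17:]  0  ''
  10  s[17:],s[7:]  2  'ba'
  11  s[7:],s[16:]  1  'b'
  12  s[16:],s[13:]  0  ''
  13  s[13:],s[0:]  2  'ca'
  14  s[0:],s[2:]  5  'cacac'
  15  s[2:],s[4:]  3  'cac'
  16  s[4:],s[10:]  3  'cac'
  17  s[10:],s[6:]  1  'c'
  18  s[6:],s[12:]  1  'c'
  19  s[12:],s[9:]  3  'cca'

n(n+1)/2 = 20·21/2 = 210
Σ LCP = 0 + 1 + 2 + 1 + 1 + 4 + 2 + 2 + 4 + 0 + 2 + 1 + 0 + 2 + 5 + 3 + 3 + 1 + 1 + 3 = 38
distinct = 210 − 38 = 172

172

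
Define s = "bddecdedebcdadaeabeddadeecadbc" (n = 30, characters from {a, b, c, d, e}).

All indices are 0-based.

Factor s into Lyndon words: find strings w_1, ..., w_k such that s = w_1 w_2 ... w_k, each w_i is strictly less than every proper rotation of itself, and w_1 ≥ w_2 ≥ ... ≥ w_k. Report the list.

emit factor 1: 'bddecdede' (i=0, period=9)
emit factor 2: 'bcd' (i=9, period=3)
emit factor 3: 'adae' (i=12, period=4)
emit factor 4: 'abeddadeecadbc' (i=16, period=14)

["bddecdede", "bcd", "adae", "abeddadeecadbc"]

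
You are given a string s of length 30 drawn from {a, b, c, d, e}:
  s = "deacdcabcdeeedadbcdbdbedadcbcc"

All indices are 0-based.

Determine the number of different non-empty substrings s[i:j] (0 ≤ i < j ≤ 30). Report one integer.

424

sorted suffixes:
  #0 SA[0]=6  'abcdeeedadbcdbdbedadcbcc'
  #1 SA[1]=2  'acdcabcdeeedadbcdbdbedadcbcc'
  #2 SA[2]=14  'adbcdbdbedadcbcc'
  #3 SA[3]=24  'adcbcc'
  #4 SA[4]=27  'bcc'
  #5 SA[5]=16  'bcdbdbedadcbcc'
  #6 SA[6]=7  'bcdeeedadbcdbdbedadcbcc'
  #7 SA[7]=19  'bdbedadcbcc'
  #8 SA[8]=21  'bedadcbcc'
  #9 SA[9]=29  'c'
  #10 SA[10]=5  'cabcdeeedadbcdbdbedadcbcc'
  #11 SA[11]=26  'cbcc'
  #12 SA[12]=28  'cc'
  #13 SA[13]=17  'cdbdbedadcbcc'
  #14 SA[14]=3  'cdcabcdeeedadbcdbdbedadcbcc'
  #15 SA[15]=8  'cdeeedadbcdbdbedadcbcc'
  #16 SA[16]=13  'dadbcdbdbedadcbcc'
  #17 SA[17]=23  'dadcbcc'
  #18 SA[18]=15  'dbcdbdbedadcbcc'
  #19 SA[19]=18  'dbdbedadcbcc'
  #20 SA[20]=20  'dbedadcbcc'
  #21 SA[21]=4  'dcabcdeeedadbcdbdbedadcbcc'
  #22 SA[22]=25  'dcbcc'
  #23 SA[23]=0  'deacdcabcdeeedadbcdbdbedadcbcc'
  #24 SA[24]=9  'deeedadbcdbdbedadcbcc'
  #25 SA[25]=1  'eacdcabcdeeedadbcdbdbedadcbcc'
  #26 SA[26]=12  'edadbcdbdbedadcbcc'
  #27 SA[27]=22  'edadcbcc'
  #28 SA[28]=11  'eedadbcdbdbedadcbcc'
  #29 SA[29]=10  'eeedadbcdbdbedadcbcc'

SA = [6, 2, 14, 24, 27, 16, 7, 19, 21, 29, 5, 26, 28, 17, 3, 8, 13, 23, 15, 18, 20, 4, 25, 0, 9, 1, 12, 22, 11, 10]
i: (SA[i-1],SA[i]) lcp shared
  1: (6,2) 1 'a'
  2: (2,14) 1 'a'
  3: (14,24) 2 'ad'
  4: (24,27) 0 ''
  5: (27,16) 2 'bc'
  6: (16,7) 3 'bcd'
  7: (7,19) 1 'b'
  8: (19,21) 1 'b'
  9: (21,29) 0 ''
  10: (29,5) 1 'c'
  11: (5,26) 1 'c'
  12: (26,28) 1 'c'
  13: (28,17) 1 'c'
  14: (17,3) 2 'cd'
  15: (3,8) 2 'cd'
  16: (8,13) 0 ''
  17: (13,23) 3 'dad'
  18: (23,15) 1 'd'
  19: (15,18) 2 'db'
  20: (18,20) 2 'db'
  21: (20,4) 1 'd'
  22: (4,25) 2 'dc'
  23: (25,0) 1 'd'
  24: (0,9) 2 'de'
  25: (9,1) 0 ''
  26: (1,12) 1 'e'
  27: (12,22) 4 'edad'
  28: (22,11) 1 'e'
  29: (11,10) 2 'ee'

n(n+1)/2 = 30·31/2 = 465
Σ LCP = 0 + 1 + 1 + 2 + 0 + 2 + 3 + 1 + 1 + 0 + 1 + 1 + 1 + 1 + 2 + 2 + 0 + 3 + 1 + 2 + 2 + 1 + 2 + 1 + 2 + 0 + 1 + 4 + 1 + 2 = 41
distinct = 465 − 41 = 424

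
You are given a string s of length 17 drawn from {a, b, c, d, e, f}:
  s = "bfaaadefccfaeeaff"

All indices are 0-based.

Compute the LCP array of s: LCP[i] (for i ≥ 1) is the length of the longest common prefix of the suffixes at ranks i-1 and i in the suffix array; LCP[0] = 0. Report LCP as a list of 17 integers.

sorted suffixes:
  #0 SA[0]=2  'aaadefccfaeeaff'
  #1 SA[1]=3  'aadefccfaeeaff'
  #2 SA[2]=4  'adefccfaeeaff'
  #3 SA[3]=11  'aeeaff'
  #4 SA[4]=14  'aff'
  #5 SA[5]=0  'bfaaadefccfaeeaff'
  #6 SA[6]=8  'ccfaeeaff'
  #7 SA[7]=9  'cfaeeaff'
  #8 SA[8]=5  'defccfaeeaff'
  #9 SA[9]=13  'eaff'
  #10 SA[10]=12  'eeaff'
  #11 SA[11]=6  'efccfaeeaff'
  #12 SA[12]=16  'f'
  #13 SA[13]=1  'faaadefccfaeeaff'
  #14 SA[14]=10  'faeeaff'
  #15 SA[15]=7  'fccfaeeaff'
  #16 SA[16]=15  'ff'

SA = [2, 3, 4, 11, 14, 0, 8, 9, 5, 13, 12, 6, 16, 1, 10, 7, 15]
i: (SA[i-1],SA[i]) lcp shared
  1: (2,3) 2 'aa'
  2: (3,4) 1 'a'
  3: (4,11) 1 'a'
  4: (11,14) 1 'a'
  5: (14,0) 0 ''
  6: (0,8) 0 ''
  7: (8,9) 1 'c'
  8: (9,5) 0 ''
  9: (5,13) 0 ''
  10: (13,12) 1 'e'
  11: (12,6) 1 'e'
  12: (6,16) 0 ''
  13: (16,1) 1 'f'
  14: (1,10) 2 'fa'
  15: (10,7) 1 'f'
  16: (7,15) 1 'f'

[0, 2, 1, 1, 1, 0, 0, 1, 0, 0, 1, 1, 0, 1, 2, 1, 1]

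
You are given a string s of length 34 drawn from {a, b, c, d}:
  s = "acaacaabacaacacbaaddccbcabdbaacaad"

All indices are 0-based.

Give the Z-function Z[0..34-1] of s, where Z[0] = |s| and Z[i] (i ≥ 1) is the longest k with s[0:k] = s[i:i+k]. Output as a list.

[34, 0, 1, 4, 0, 1, 1, 0, 6, 0, 1, 3, 0, 2, 0, 0, 1, 1, 0, 0, 0, 0, 0, 0, 1, 0, 0, 0, 1, 4, 0, 1, 1, 0]

Z[0]=34
i=1: i≥r, start 0; Z[1]=0
i=2: i≥r, start 0; Z[2]=1 extend→box=[2,3)
i=3: i≥r, start 0; Z[3]=4 extend→box=[3,7)
i=4: min(r-i=3, Z[1]=0)=0; Z[4]=0
i=5: min(r-i=2, Z[2]=1)=1; Z[5]=1
i=6: min(r-i=1, Z[3]=4)=1; Z[6]=1
i=7: i≥r, start 0; Z[7]=0
i=8: i≥r, start 0; Z[8]=6 extend→box=[8,14)
i=9: min(r-i=5, Z[1]=0)=0; Z[9]=0
i=10: min(r-i=4, Z[2]=1)=1; Z[10]=1
i=11: min(r-i=3, Z[3]=4)=3; Z[11]=3
i=12: min(r-i=2, Z[4]=0)=0; Z[12]=0
i=13: min(r-i=1, Z[5]=1)=1; Z[13]=2 extend→box=[13,15)
i=14: min(r-i=1, Z[1]=0)=0; Z[14]=0
i=15: i≥r, start 0; Z[15]=0
i=16: i≥r, start 0; Z[16]=1 extend→box=[16,17)
i=17: i≥r, start 0; Z[17]=1 extend→box=[17,18)
i=18: i≥r, start 0; Z[18]=0
i=19: i≥r, start 0; Z[19]=0
i=20: i≥r, start 0; Z[20]=0
i=21: i≥r, start 0; Z[21]=0
i=22: i≥r, start 0; Z[22]=0
i=23: i≥r, start 0; Z[23]=0
i=24: i≥r, start 0; Z[24]=1 extend→box=[24,25)
i=25: i≥r, start 0; Z[25]=0
i=26: i≥r, start 0; Z[26]=0
i=27: i≥r, start 0; Z[27]=0
i=28: i≥r, start 0; Z[28]=1 extend→box=[28,29)
i=29: i≥r, start 0; Z[29]=4 extend→box=[29,33)
i=30: min(r-i=3, Z[1]=0)=0; Z[30]=0
i=31: min(r-i=2, Z[2]=1)=1; Z[31]=1
i=32: min(r-i=1, Z[3]=4)=1; Z[32]=1
i=33: i≥r, start 0; Z[33]=0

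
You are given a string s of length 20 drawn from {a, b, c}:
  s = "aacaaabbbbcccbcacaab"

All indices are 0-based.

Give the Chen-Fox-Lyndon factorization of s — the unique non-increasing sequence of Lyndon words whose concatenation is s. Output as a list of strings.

emit factor 1: 'aac' (i=0, period=3)
emit factor 2: 'aaabbbbcccbcacaab' (i=3, period=17)

["aac", "aaabbbbcccbcacaab"]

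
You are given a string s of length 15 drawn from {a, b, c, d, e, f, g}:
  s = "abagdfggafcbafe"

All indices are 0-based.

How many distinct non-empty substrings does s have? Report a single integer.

110

rank→(start, suffix):
  0 → (0, 'abagdfggafcbafe')
  1 → (8, 'afcbafe')
  2 → (12, 'afe')
  3 → (2, 'agdfggafcbafe')
  4 → (11, 'bafe')
  5 → (1, 'bagdfggafcbafe')
  6 → (10, 'cbafe')
  7 → (4, 'dfggafcbafe')
  8 → (14, 'e')
  9 → (9, 'fcbafe')
  10 → (13, 'fe')
  11 → (5, 'fggafcbafe')
  12 → (7, 'gafcbafe')
  13 → (3, 'gdfggafcbafe')
  14 → (6, 'ggafcbafe')

SA = [0, 8, 12, 2, 11, 1, 10, 4, 14, 9, 13, 5, 7, 3, 6]
rank  pair      lcp
   1  s[0:],s[8:]  1  'a'
   2  s[8:],s[12:]  2  'af'
   3  s[12:],s[2:]  1  'a'
   4  s[2:],s[11:]  0  ''
   5  s[11:],s[1:]  2  'ba'
   6  s[1:],s[10:]  0  ''
   7  s[10:],s[4:]  0  ''
   8  s[4:],s[14:]  0  ''
   9  s[14:],s[9:]  0  ''
  10  s[9:],s[13:]  1  'f'
  11  s[13:],s[5:]  1  'f'
  12  s[5:],s[7:]  0  ''
  13  s[7:],s[3:]  1  'g'
  14  s[3:],s[6:]  1  'g'

n(n+1)/2 = 15·16/2 = 120
Σ LCP = 0 + 1 + 2 + 1 + 0 + 2 + 0 + 0 + 0 + 0 + 1 + 1 + 0 + 1 + 1 = 10
distinct = 120 − 10 = 110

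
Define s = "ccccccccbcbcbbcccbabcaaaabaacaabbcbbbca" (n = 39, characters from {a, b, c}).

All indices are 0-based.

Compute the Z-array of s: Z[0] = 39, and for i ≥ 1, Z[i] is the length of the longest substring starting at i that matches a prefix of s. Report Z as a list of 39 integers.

[39, 7, 6, 5, 4, 3, 2, 1, 0, 1, 0, 1, 0, 0, 3, 2, 1, 0, 0, 0, 1, 0, 0, 0, 0, 0, 0, 0, 1, 0, 0, 0, 0, 1, 0, 0, 0, 1, 0]

Z[0]=39
i=1: fresh scan; Z[1]=7 extend→box=[1,8)
i=2: min(r-i=6, Z[1]=7)=6; Z[2]=6
i=3: min(r-i=5, Z[2]=6)=5; Z[3]=5
i=4: min(r-i=4, Z[3]=5)=4; Z[4]=4
i=5: min(r-i=3, Z[4]=4)=3; Z[5]=3
i=6: min(r-i=2, Z[5]=3)=2; Z[6]=2
i=7: min(r-i=1, Z[6]=2)=1; Z[7]=1
i=8: fresh scan; Z[8]=0
i=9: fresh scan; Z[9]=1 extend→box=[9,10)
i=10: fresh scan; Z[10]=0
i=11: fresh scan; Z[11]=1 extend→box=[11,12)
i=12: fresh scan; Z[12]=0
i=13: fresh scan; Z[13]=0
i=14: fresh scan; Z[14]=3 extend→box=[14,17)
i=15: min(r-i=2, Z[1]=7)=2; Z[15]=2
i=16: min(r-i=1, Z[2]=6)=1; Z[16]=1
i=17: fresh scan; Z[17]=0
i=18: fresh scan; Z[18]=0
i=19: fresh scan; Z[19]=0
i=20: fresh scan; Z[20]=1 extend→box=[20,21)
i=21: fresh scan; Z[21]=0
i=22: fresh scan; Z[22]=0
i=23: fresh scan; Z[23]=0
i=24: fresh scan; Z[24]=0
i=25: fresh scan; Z[25]=0
i=26: fresh scan; Z[26]=0
i=27: fresh scan; Z[27]=0
i=28: fresh scan; Z[28]=1 extend→box=[28,29)
i=29: fresh scan; Z[29]=0
i=30: fresh scan; Z[30]=0
i=31: fresh scan; Z[31]=0
i=32: fresh scan; Z[32]=0
i=33: fresh scan; Z[33]=1 extend→box=[33,34)
i=34: fresh scan; Z[34]=0
i=35: fresh scan; Z[35]=0
i=36: fresh scan; Z[36]=0
i=37: fresh scan; Z[37]=1 extend→box=[37,38)
i=38: fresh scan; Z[38]=0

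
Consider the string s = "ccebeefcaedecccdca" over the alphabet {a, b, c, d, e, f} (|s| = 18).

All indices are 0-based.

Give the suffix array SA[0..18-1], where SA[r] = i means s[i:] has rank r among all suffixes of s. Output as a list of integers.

[17, 8, 3, 16, 7, 12, 13, 0, 14, 1, 15, 10, 2, 11, 9, 4, 5, 6]

sorted suffixes:
  #0 SA[0]=17  'a'
  #1 SA[1]=8  'aedecccdca'
  #2 SA[2]=3  'beefcaedecccdca'
  #3 SA[3]=16  'ca'
  #4 SA[4]=7  'caedecccdca'
  #5 SA[5]=12  'cccdca'
  #6 SA[6]=13  'ccdca'
  #7 SA[7]=0  'ccebeefcaedecccdca'
  #8 SA[8]=14  'cdca'
  #9 SA[9]=1  'cebeefcaedecccdca'
  #10 SA[10]=15  'dca'
  #11 SA[11]=10  'decccdca'
  #12 SA[12]=2  'ebeefcaedecccdca'
  #13 SA[13]=11  'ecccdca'
  #14 SA[14]=9  'edecccdca'
  #15 SA[15]=4  'eefcaedecccdca'
  #16 SA[16]=5  'efcaedecccdca'
  #17 SA[17]=6  'fcaedecccdca'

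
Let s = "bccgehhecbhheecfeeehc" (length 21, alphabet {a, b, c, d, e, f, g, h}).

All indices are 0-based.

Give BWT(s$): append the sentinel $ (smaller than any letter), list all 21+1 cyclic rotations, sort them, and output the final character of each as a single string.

rank  rotation                last
    0  $bccgehhecbhheecfeeehc  c
    1  bccgehhecbhheecfeeehc$  $
    2  bhheecfeeehc$bccgehhec  c
    3  c$bccgehhecbhheecfeeeh  h
    4  cbhheecfeeehc$bccgehhe  e
    5  ccgehhecbhheecfeeehc$b  b
    6  cfeeehc$bccgehhecbhhee  e
    7  cgehhecbhheecfeeehc$bc  c
    8  ecbhheecfeeehc$bccgehh  h
    9  ecfeeehc$bccgehhecbhhe  e
   10  eecfeeehc$bccgehhecbhh  h
   11  eeehc$bccgehhecbhheecf  f
   12  eehc$bccgehhecbhheecfe  e
   13  ehc$bccgehhecbhheecfee  e
   14  ehhecbhheecfeeehc$bccg  g
   15  feeehc$bccgehhecbhheec  c
   16  gehhecbhheecfeeehc$bcc  c
   17  hc$bccgehhecbhheecfeee  e
   18  hecbhheecfeeehc$bccgeh  h
   19  heecfeeehc$bccgehhecbh  h
   20  hhecbhheecfeeehc$bccge  e
   21  hheecfeeehc$bccgehhecb  b

c$chebechehfeegccehheb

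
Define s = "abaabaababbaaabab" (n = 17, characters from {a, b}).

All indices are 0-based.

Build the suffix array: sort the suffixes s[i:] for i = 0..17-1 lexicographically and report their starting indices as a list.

rank | idx | suffix
   0 |  11 | aaabab
   1 |   2 | aabaababbaaabab
   2 |  12 | aabab
   3 |   5 | aababbaaabab
   4 |  15 | ab
   5 |   0 | abaabaababbaaabab
   6 |   3 | abaababbaaabab
   7 |  13 | abab
   8 |   6 | ababbaaabab
   9 |   8 | abbaaabab
  10 |  16 | b
  11 |  10 | baaabab
  12 |   1 | baabaababbaaabab
  13 |   4 | baababbaaabab
  14 |  14 | bab
  15 |   7 | babbaaabab
  16 |   9 | bbaaabab

[11, 2, 12, 5, 15, 0, 3, 13, 6, 8, 16, 10, 1, 4, 14, 7, 9]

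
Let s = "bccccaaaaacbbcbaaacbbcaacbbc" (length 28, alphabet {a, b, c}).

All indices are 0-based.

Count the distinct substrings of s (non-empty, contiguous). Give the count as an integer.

rank | idx | suffix
   0 |   5 | aaaaacbbcbaaacbbcaacbbc
   1 |   6 | aaaacbbcbaaacbbcaacbbc
   2 |  15 | aaacbbcaacbbc
   3 |   7 | aaacbbcbaaacbbcaacbbc
   4 |  22 | aacbbc
   5 |  16 | aacbbcaacbbc
   6 |   8 | aacbbcbaaacbbcaacbbc
   7 |  23 | acbbc
   8 |  17 | acbbcaacbbc
   9 |   9 | acbbcbaaacbbcaacbbc
  10 |  14 | baaacbbcaacbbc
  11 |  25 | bbc
  12 |  19 | bbcaacbbc
  13 |  11 | bbcbaaacbbcaacbbc
  14 |  26 | bc
  15 |  20 | bcaacbbc
  16 |  12 | bcbaaacbbcaacbbc
  17 |   0 | bccccaaaaacbbcbaaacbbcaacbbc
  18 |  27 | c
  19 |   4 | caaaaacbbcbaaacbbcaacbbc
  20 |  21 | caacbbc
  21 |  13 | cbaaacbbcaacbbc
  22 |  24 | cbbc
  23 |  18 | cbbcaacbbc
  24 |  10 | cbbcbaaacbbcaacbbc
  25 |   3 | ccaaaaacbbcbaaacbbcaacbbc
  26 |   2 | cccaaaaacbbcbaaacbbcaacbbc
  27 |   1 | ccccaaaaacbbcbaaacbbcaacbbc

SA = [5, 6, 15, 7, 22, 16, 8, 23, 17, 9, 14, 25, 19, 11, 26, 20, 12, 0, 27, 4, 21, 13, 24, 18, 10, 3, 2, 1]
rank  pair      lcp
   1  s[5:],s[6:]  4  'aaaa'
   2  s[6:],s[15:]  3  'aaa'
   3  s[15:],s[7:]  7  'aaacbbc'
   4  s[7:],s[22:]  2  'aa'
   5  s[22:],s[16:]  6  'aacbbc'
   6  s[16:],s[8:]  6  'aacbbc'
   7  s[8:],s[23:]  1  'a'
   8  s[23:],s[17:]  5  'acbbc'
   9  s[17:],s[9:]  5  'acbbc'
  10  s[9:],s[14:]  0  ''
  11  s[14:],s[25:]  1  'b'
  12  s[25:],s[19:]  3  'bbc'
  13  s[19:],s[11:]  3  'bbc'
  14  s[11:],s[26:]  1  'b'
  15  s[26:],s[20:]  2  'bc'
  16  s[20:],s[12:]  2  'bc'
  17  s[12:],s[0:]  2  'bc'
  18  s[0:],s[27:]  0  ''
  19  s[27:],s[4:]  1  'c'
  20  s[4:],s[21:]  3  'caa'
  21  s[21:],s[13:]  1  'c'
  22  s[13:],s[24:]  2  'cb'
  23  s[24:],s[18:]  4  'cbbc'
  24  s[18:],s[10:]  4  'cbbc'
  25  s[10:],s[3:]  1  'c'
  26  s[3:],s[2:]  2  'cc'
  27  s[2:],s[1:]  3  'ccc'

n(n+1)/2 = 28·29/2 = 406
Σ LCP = 0 + 4 + 3 + 7 + 2 + 6 + 6 + 1 + 5 + 5 + 0 + 1 + 3 + 3 + 1 + 2 + 2 + 2 + 0 + 1 + 3 + 1 + 2 + 4 + 4 + 1 + 2 + 3 = 74
distinct = 406 − 74 = 332

332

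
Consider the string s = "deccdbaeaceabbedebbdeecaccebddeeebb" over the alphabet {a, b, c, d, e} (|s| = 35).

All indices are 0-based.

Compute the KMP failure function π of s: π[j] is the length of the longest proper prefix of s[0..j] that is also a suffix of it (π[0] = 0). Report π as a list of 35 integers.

π[0] = 0
j=1 s[j]='e': π[1]=0 (border '')
j=2 s[j]='c': π[2]=0 (border '')
j=3 s[j]='c': π[3]=0 (border '')
j=4 s[j]='d': π[4]=1 (border 'd')
j=5 s[j]='b': k: 1→0; π[5]=0 (border '')
j=6 s[j]='a': π[6]=0 (border '')
j=7 s[j]='e': π[7]=0 (border '')
j=8 s[j]='a': π[8]=0 (border '')
j=9 s[j]='c': π[9]=0 (border '')
j=10 s[j]='e': π[10]=0 (border '')
j=11 s[j]='a': π[11]=0 (border '')
j=12 s[j]='b': π[12]=0 (border '')
j=13 s[j]='b': π[13]=0 (border '')
j=14 s[j]='e': π[14]=0 (border '')
j=15 s[j]='d': π[15]=1 (border 'd')
j=16 s[j]='e': π[16]=2 (border 'de')
j=17 s[j]='b': k: 2→0; π[17]=0 (border '')
j=18 s[j]='b': π[18]=0 (border '')
j=19 s[j]='d': π[19]=1 (border 'd')
j=20 s[j]='e': π[20]=2 (border 'de')
j=21 s[j]='e': k: 2→0; π[21]=0 (border '')
j=22 s[j]='c': π[22]=0 (border '')
j=23 s[j]='a': π[23]=0 (border '')
j=24 s[j]='c': π[24]=0 (border '')
j=25 s[j]='c': π[25]=0 (border '')
j=26 s[j]='e': π[26]=0 (border '')
j=27 s[j]='b': π[27]=0 (border '')
j=28 s[j]='d': π[28]=1 (border 'd')
j=29 s[j]='d': k: 1→0; π[29]=1 (border 'd')
j=30 s[j]='e': π[30]=2 (border 'de')
j=31 s[j]='e': k: 2→0; π[31]=0 (border '')
j=32 s[j]='e': π[32]=0 (border '')
j=33 s[j]='b': π[33]=0 (border '')
j=34 s[j]='b': π[34]=0 (border '')

[0, 0, 0, 0, 1, 0, 0, 0, 0, 0, 0, 0, 0, 0, 0, 1, 2, 0, 0, 1, 2, 0, 0, 0, 0, 0, 0, 0, 1, 1, 2, 0, 0, 0, 0]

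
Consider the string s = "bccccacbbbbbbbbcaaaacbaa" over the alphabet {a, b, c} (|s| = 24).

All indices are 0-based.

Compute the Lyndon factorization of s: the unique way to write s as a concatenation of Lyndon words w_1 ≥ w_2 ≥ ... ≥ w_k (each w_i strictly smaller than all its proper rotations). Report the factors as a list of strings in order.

emit factor 1: 'bcccc' (i=0, period=5)
emit factor 2: 'acbbbbbbbbc' (i=5, period=11)
emit factor 3: 'aaaacb' (i=16, period=6)
emit factor 4: 'a' (i=22, period=1)
emit factor 5: 'a' (i=23, period=1)

["bcccc", "acbbbbbbbbc", "aaaacb", "a", "a"]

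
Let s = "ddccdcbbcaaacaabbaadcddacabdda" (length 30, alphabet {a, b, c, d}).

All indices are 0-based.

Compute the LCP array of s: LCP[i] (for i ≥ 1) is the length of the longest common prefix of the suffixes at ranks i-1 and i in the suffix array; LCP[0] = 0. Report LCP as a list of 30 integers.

rank | idx | suffix
   0 |  29 | a
   1 |   9 | aaacaabbaadcddacabdda
   2 |  13 | aabbaadcddacabdda
   3 |  10 | aacaabbaadcddacabdda
   4 |  17 | aadcddacabdda
   5 |  14 | abbaadcddacabdda
   6 |  25 | abdda
   7 |  11 | acaabbaadcddacabdda
   8 |  23 | acabdda
   9 |  18 | adcddacabdda
  10 |  16 | baadcddacabdda
  11 |  15 | bbaadcddacabdda
  12 |   6 | bbcaaacaabbaadcddacabdda
  13 |   7 | bcaaacaabbaadcddacabdda
  14 |  26 | bdda
  15 |   8 | caaacaabbaadcddacabdda
  16 |  12 | caabbaadcddacabdda
  17 |  24 | cabdda
  18 |   5 | cbbcaaacaabbaadcddacabdda
  19 |   2 | ccdcbbcaaacaabbaadcddacabdda
  20 |   3 | cdcbbcaaacaabbaadcddacabdda
  21 |  20 | cddacabdda
  22 |  28 | da
  23 |  22 | dacabdda
  24 |   4 | dcbbcaaacaabbaadcddacabdda
  25 |   1 | dccdcbbcaaacaabbaadcddacabdda
  26 |  19 | dcddacabdda
  27 |  27 | dda
  28 |  21 | ddacabdda
  29 |   0 | ddccdcbbcaaacaabbaadcddacabdda

SA = [29, 9, 13, 10, 17, 14, 25, 11, 23, 18, 16, 15, 6, 7, 26, 8, 12, 24, 5, 2, 3, 20, 28, 22, 4, 1, 19, 27, 21, 0]
i: (SA[i-1],SA[i]) lcp shared
  1: (29,9) 1 'a'
  2: (9,13) 2 'aa'
  3: (13,10) 2 'aa'
  4: (10,17) 2 'aa'
  5: (17,14) 1 'a'
  6: (14,25) 2 'ab'
  7: (25,11) 1 'a'
  8: (11,23) 3 'aca'
  9: (23,18) 1 'a'
  10: (18,16) 0 ''
  11: (16,15) 1 'b'
  12: (15,6) 2 'bb'
  13: (6,7) 1 'b'
  14: (7,26) 1 'b'
  15: (26,8) 0 ''
  16: (8,12) 3 'caa'
  17: (12,24) 2 'ca'
  18: (24,5) 1 'c'
  19: (5,2) 1 'c'
  20: (2,3) 1 'c'
  21: (3,20) 2 'cd'
  22: (20,28) 0 ''
  23: (28,22) 2 'da'
  24: (22,4) 1 'd'
  25: (4,1) 2 'dc'
  26: (1,19) 2 'dc'
  27: (19,27) 1 'd'
  28: (27,21) 3 'dda'
  29: (21,0) 2 'dd'

[0, 1, 2, 2, 2, 1, 2, 1, 3, 1, 0, 1, 2, 1, 1, 0, 3, 2, 1, 1, 1, 2, 0, 2, 1, 2, 2, 1, 3, 2]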